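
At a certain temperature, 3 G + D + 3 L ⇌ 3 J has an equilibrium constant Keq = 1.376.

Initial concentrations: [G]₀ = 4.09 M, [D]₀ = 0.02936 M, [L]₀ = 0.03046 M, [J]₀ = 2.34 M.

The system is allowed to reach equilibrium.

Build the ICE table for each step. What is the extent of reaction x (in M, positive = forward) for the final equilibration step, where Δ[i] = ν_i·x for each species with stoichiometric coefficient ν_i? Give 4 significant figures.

Q₀ = 2.2570e+05 vs Keq = 1.376 ⇒ Q>K, reverse
Step 1:
                  G         D         L         J
  I            4.09   0.02936   0.03046      2.34
  C          0.5503    0.1834    0.5503   -0.5503
  E            4.64    0.2128    0.5808      1.79
  solve Keq expr → x = -0.1834; check Q = 1.376

x = -0.1834 M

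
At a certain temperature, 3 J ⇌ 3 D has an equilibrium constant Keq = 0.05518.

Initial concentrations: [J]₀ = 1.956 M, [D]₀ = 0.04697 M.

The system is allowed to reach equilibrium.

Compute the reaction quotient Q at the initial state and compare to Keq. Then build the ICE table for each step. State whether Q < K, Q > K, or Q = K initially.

Q₀ = 1.3847e-05 vs Keq = 0.05518 ⇒ Q<K, forward
Step 1:
                    J           D
  init          1.956     0.04697
  Δ           -0.5053      0.5053
  eq            1.451      0.5523
  solve Keq expr → x = 0.1684; check Q = 0.05518

Q₀ = 1.3847e-05; Q < K (proceeds forward)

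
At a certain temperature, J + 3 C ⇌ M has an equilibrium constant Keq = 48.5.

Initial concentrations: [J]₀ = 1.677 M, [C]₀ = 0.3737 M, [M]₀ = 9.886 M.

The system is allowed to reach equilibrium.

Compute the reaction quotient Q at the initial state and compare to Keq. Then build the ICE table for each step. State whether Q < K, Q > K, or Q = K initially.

Q₀ = 113 vs Keq = 48.5 ⇒ Q>K, reverse
Step 1:
                  J         C         M
  Initial     1.677    0.3737     9.886
  Change    0.03907    0.1172  -0.03907
  Equil       1.716    0.4909     9.847
  solve Keq expr → x = -0.03907; check Q = 48.5

Q₀ = 113; Q > K (proceeds reverse)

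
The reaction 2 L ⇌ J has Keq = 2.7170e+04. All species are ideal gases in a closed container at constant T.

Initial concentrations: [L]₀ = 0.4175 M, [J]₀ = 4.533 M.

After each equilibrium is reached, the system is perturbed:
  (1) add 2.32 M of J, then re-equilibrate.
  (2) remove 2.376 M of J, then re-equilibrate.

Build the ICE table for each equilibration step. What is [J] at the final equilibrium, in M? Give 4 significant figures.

[J]_eq = 4.679 M

Q₀ = 26.01 vs Keq = 2.7170e+04 ⇒ Q<K, forward
Step 1:
                    L           J
  init         0.4175       4.533
  Δ           -0.4043      0.2021
  eq           0.0132       4.735
  solve Keq expr → x = 0.2021; check Q = 2.7170e+04
Then add 2.32 M of J.
Step 2:
                    L           J
  init         0.0132       7.055
  Δ          0.002911   -0.001456
  eq          0.01611       7.054
  solve Keq expr → x = -0.001456; check Q = 2.7170e+04
Then remove 2.376 M of J.
Step 3:
                    L           J
  init        0.01611       4.678
  Δ         -0.002989    0.001495
  eq          0.01312       4.679
  solve Keq expr → x = 0.001495; check Q = 2.7170e+04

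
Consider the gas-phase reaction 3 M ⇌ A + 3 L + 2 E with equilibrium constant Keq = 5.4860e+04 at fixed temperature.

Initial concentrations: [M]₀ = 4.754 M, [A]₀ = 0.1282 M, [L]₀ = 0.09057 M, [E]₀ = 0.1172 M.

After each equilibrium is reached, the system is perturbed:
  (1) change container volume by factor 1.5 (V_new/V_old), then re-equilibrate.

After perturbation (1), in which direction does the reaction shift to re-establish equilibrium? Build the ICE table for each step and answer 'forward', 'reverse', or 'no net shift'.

Q₀ = 1.2176e-08 vs Keq = 5.4860e+04 ⇒ Q<K, forward
Step 1:
                   M          A          L          E
  Initial      4.754     0.1282    0.09057     0.1172
  Change      -4.456      1.485      4.456      2.971
  Equil       0.2976      1.614      4.547      3.088
  solve Keq expr → x = 1.485; check Q = 5.4860e+04
Then change container volume by factor 1.5 (V_new/V_old).
Step 2:
                   M          A          L          E
  Initial     0.1984      1.076      3.031      2.059
  Change    -0.06087    0.02029    0.06087    0.04058
  Equil       0.1376      1.096      3.092      2.099
  solve Keq expr → x = 0.02029; check Q = 5.4860e+04

Direction: forward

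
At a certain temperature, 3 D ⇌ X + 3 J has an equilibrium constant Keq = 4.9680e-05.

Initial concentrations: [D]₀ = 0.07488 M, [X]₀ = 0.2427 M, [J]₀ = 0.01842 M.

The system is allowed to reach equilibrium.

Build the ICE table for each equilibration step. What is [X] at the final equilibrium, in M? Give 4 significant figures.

Q₀ = 0.003613 vs Keq = 4.9680e-05 ⇒ Q>K, reverse
Step 1:
                    D           X           J
  init        0.07488      0.2427     0.01842
  Δ            0.0132   -0.004399     -0.0132
  eq          0.08808      0.2383    0.005223
  solve Keq expr → x = -0.004399; check Q = 4.9680e-05

[X]_eq = 0.2383 M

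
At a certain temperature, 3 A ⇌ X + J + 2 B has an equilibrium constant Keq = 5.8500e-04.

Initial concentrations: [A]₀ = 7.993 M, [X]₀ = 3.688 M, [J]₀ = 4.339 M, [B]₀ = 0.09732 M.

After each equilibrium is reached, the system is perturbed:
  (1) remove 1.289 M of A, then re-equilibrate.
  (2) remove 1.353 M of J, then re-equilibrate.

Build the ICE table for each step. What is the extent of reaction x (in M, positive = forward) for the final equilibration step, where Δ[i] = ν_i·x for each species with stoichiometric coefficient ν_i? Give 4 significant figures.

x = 0.01011 M

Q₀ = 2.9679e-04 vs Keq = 5.8500e-04 ⇒ Q<K, forward
Step 1:
                  A         X         J         B
  init        7.993     3.688     4.339   0.09732
  Δ        -0.05588   0.01863   0.01863   0.03725
  eq          7.937     3.707     4.358    0.1346
  solve Keq expr → x = 0.01863; check Q = 5.8500e-04
Then remove 1.289 M of A.
Step 2:
                  A         X         J         B
  init        6.648     3.707     4.358    0.1346
  Δ         0.04496  -0.01499  -0.01499  -0.02997
  eq          6.693     3.692     4.343    0.1046
  solve Keq expr → x = -0.01499; check Q = 5.8500e-04
Then remove 1.353 M of J.
Step 3:
                  A         X         J         B
  init        6.693     3.692      2.99    0.1046
  Δ        -0.03034   0.01011   0.01011   0.02023
  eq          6.663     3.702         3    0.1248
  solve Keq expr → x = 0.01011; check Q = 5.8500e-04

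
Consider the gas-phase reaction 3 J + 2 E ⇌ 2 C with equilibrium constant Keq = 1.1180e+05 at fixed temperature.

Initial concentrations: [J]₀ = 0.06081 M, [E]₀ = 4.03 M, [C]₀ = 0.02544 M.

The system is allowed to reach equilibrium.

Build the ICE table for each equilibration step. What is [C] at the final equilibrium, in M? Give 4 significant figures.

[C]_eq = 0.06509 M

Q₀ = 0.1772 vs Keq = 1.1180e+05 ⇒ Q<K, forward
Step 1:
                    J           E           C
  I           0.06081        4.03     0.02544
  C          -0.05947    -0.03965     0.03965
  E          0.001335        3.99     0.06509
  solve Keq expr → x = 0.01982; check Q = 1.1180e+05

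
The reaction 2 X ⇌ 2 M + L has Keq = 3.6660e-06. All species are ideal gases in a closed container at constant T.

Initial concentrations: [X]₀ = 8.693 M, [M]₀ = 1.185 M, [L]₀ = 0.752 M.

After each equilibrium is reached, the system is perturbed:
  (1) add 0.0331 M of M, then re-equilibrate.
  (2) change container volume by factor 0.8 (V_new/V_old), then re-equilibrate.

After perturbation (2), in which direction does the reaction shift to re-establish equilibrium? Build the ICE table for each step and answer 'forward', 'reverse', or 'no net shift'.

Direction: reverse

Q₀ = 0.01397 vs Keq = 3.6660e-06 ⇒ Q>K, reverse
Step 1:
                  X         M         L
  I           8.693     1.185     0.752
  C           1.141    -1.141   -0.5704
  E           9.834   0.04418    0.1816
  solve Keq expr → x = -0.5704; check Q = 3.6660e-06
Then add 0.0331 M of M.
Step 2:
                  X         M         L
  I           9.834   0.07728    0.1816
  C         0.03094  -0.03094  -0.01547
  E           9.865   0.04634    0.1661
  solve Keq expr → x = -0.01547; check Q = 3.6660e-06
Then change container volume by factor 0.8 (V_new/V_old).
Step 3:
                  X         M         L
  I           12.33   0.05793    0.2077
  C         0.00573  -0.00573 -0.002865
  E           12.34    0.0522    0.2048
  solve Keq expr → x = -0.002865; check Q = 3.6660e-06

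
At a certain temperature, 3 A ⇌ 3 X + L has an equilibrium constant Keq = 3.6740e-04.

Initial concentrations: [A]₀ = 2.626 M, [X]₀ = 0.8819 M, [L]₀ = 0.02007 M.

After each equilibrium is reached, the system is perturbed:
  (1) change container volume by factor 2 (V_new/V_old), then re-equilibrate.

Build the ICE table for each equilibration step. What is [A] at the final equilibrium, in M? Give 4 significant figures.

[A]_eq = 1.314 M

Q₀ = 7.6019e-04 vs Keq = 3.6740e-04 ⇒ Q>K, reverse
Step 1:
                  A         X         L
  I           2.626    0.8819   0.02007
  C         0.02723  -0.02723 -0.009078
  E           2.653    0.8547   0.01099
  solve Keq expr → x = -0.009078; check Q = 3.6740e-04
Then change container volume by factor 2 (V_new/V_old).
Step 2:
                  A         X         L
  I           1.327    0.4273  0.005496
  C        -0.01282   0.01282  0.004274
  E           1.314    0.4402   0.00977
  solve Keq expr → x = 0.004274; check Q = 3.6740e-04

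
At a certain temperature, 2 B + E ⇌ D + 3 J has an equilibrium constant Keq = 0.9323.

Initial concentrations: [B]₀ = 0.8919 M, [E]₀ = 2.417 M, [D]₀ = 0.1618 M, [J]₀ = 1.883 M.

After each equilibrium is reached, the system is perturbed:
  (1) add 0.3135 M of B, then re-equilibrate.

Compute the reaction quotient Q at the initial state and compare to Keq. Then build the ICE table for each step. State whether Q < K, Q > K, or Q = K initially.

Q₀ = 0.5619; Q < K (proceeds forward)

Q₀ = 0.5619 vs Keq = 0.9323 ⇒ Q<K, forward
Step 1:
                    B           E           D           J
  I            0.8919       2.417      0.1618       1.883
  C          -0.06594    -0.03297     0.03297     0.09892
  E             0.826       2.384      0.1948       1.982
  solve Keq expr → x = 0.03297; check Q = 0.9323
Then add 0.3135 M of B.
Step 2:
                    B           E           D           J
  I             1.139       2.384      0.1948       1.982
  C          -0.09861    -0.04931     0.04931      0.1479
  E             1.041       2.335      0.2441        2.13
  solve Keq expr → x = 0.04931; check Q = 0.9323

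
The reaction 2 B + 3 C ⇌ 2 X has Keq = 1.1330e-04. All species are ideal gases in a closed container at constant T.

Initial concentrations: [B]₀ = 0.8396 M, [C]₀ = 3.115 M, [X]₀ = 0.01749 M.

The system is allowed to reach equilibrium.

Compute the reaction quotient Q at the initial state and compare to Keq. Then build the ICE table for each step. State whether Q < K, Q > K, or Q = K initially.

Q₀ = 1.4357e-05 vs Keq = 1.1330e-04 ⇒ Q<K, forward
Step 1:
                    B           C           X
  Initial      0.8396       3.115     0.01749
  Change     -0.02896    -0.04344     0.02896
  Equil        0.8106       3.072     0.04645
  solve Keq expr → x = 0.01448; check Q = 1.1330e-04

Q₀ = 1.4357e-05; Q < K (proceeds forward)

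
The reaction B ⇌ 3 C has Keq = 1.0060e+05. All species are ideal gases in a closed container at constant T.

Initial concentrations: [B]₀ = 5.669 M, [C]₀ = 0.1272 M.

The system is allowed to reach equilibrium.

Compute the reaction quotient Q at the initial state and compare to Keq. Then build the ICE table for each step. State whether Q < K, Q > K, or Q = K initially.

Q₀ = 3.6304e-04 vs Keq = 1.0060e+05 ⇒ Q<K, forward
Step 1:
                    B           C
  Initial       5.669      0.1272
  Change        -5.62       16.86
  Equil       0.04873       16.99
  solve Keq expr → x = 5.62; check Q = 1.0060e+05

Q₀ = 3.6304e-04; Q < K (proceeds forward)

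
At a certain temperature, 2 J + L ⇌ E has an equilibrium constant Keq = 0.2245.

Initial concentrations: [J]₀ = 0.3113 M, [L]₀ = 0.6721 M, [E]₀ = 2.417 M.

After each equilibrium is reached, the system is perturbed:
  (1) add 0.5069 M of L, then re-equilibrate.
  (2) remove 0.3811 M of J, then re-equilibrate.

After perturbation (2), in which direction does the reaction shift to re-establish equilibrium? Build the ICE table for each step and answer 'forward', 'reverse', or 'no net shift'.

Direction: reverse

Q₀ = 37.11 vs Keq = 0.2245 ⇒ Q>K, reverse
Step 1:
                  J         L         E
  init       0.3113    0.6721     2.417
  Δ           1.777    0.8886   -0.8886
  eq          2.089     1.561     1.528
  solve Keq expr → x = -0.8886; check Q = 0.2245
Then add 0.5069 M of L.
Step 2:
                  J         L         E
  init        2.089     2.068     1.528
  Δ         -0.1796  -0.08978   0.08978
  eq          1.909     1.978     1.618
  solve Keq expr → x = 0.08978; check Q = 0.2245
Then remove 0.3811 M of J.
Step 3:
                  J         L         E
  init        1.528     1.978     1.618
  Δ          0.2504    0.1252   -0.1252
  eq          1.778     2.103     1.493
  solve Keq expr → x = -0.1252; check Q = 0.2245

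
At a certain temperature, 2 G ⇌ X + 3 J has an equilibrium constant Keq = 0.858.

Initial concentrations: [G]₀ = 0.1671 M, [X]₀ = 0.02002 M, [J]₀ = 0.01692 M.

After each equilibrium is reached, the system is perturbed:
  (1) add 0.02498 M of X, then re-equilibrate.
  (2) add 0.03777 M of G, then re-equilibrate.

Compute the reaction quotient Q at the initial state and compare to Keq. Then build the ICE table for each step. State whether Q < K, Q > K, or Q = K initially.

Q₀ = 3.4731e-06; Q < K (proceeds forward)

Q₀ = 3.4731e-06 vs Keq = 0.858 ⇒ Q<K, forward
Step 1:
                  G         X         J
  Initial    0.1671   0.02002   0.01692
  Change    -0.1345   0.06725    0.2017
  Equil     0.03261   0.08727    0.2187
  solve Keq expr → x = 0.06725; check Q = 0.858
Then add 0.02498 M of X.
Step 2:
                  G         X         J
  Initial   0.03261    0.1122    0.2187
  Change   0.002998 -0.001499 -0.004498
  Equil     0.03561    0.1107    0.2142
  solve Keq expr → x = -0.001499; check Q = 0.858
Then add 0.03777 M of G.
Step 3:
                  G         X         J
  Initial   0.07338    0.1107    0.2142
  Change   -0.02535   0.01267   0.03802
  Equil     0.04803    0.1234    0.2522
  solve Keq expr → x = 0.01267; check Q = 0.858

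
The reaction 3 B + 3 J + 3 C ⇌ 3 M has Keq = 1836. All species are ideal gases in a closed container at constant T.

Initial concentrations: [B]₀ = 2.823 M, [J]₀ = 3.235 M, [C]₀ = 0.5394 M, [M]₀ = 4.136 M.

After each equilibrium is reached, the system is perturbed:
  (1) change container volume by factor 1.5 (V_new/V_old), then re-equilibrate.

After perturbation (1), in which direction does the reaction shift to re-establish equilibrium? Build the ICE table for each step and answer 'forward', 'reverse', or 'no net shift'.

Q₀ = 0.5919 vs Keq = 1836 ⇒ Q<K, forward
Step 1:
                  B         J         C         M
  Initial     2.823     3.235    0.5394     4.136
  Change    -0.4809   -0.4809   -0.4809    0.4809
  Equil       2.342     2.754   0.05846     4.617
  solve Keq expr → x = 0.1603; check Q = 1836
Then change container volume by factor 1.5 (V_new/V_old).
Step 2:
                  B         J         C         M
  Initial     1.561     1.836   0.03897     3.078
  Change    0.04322   0.04322   0.04322  -0.04322
  Equil       1.605     1.879   0.08219     3.035
  solve Keq expr → x = -0.01441; check Q = 1836

Direction: reverse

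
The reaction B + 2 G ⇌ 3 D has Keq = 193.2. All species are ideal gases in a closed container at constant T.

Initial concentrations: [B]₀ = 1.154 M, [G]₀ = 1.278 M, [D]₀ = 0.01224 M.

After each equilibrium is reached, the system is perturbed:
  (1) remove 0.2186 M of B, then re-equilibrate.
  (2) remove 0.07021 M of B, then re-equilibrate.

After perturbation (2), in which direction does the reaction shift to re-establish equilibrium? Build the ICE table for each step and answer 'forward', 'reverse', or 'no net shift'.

Q₀ = 9.7292e-07 vs Keq = 193.2 ⇒ Q<K, forward
Step 1:
                  B         G         D
  init        1.154     1.278   0.01224
  Δ         -0.5424    -1.085     1.627
  eq         0.6116    0.1931      1.64
  solve Keq expr → x = 0.5424; check Q = 193.2
Then remove 0.2186 M of B.
Step 2:
                  B         G         D
  init        0.393    0.1931      1.64
  Δ         0.01626   0.03251  -0.04877
  eq         0.4092    0.2256     1.591
  solve Keq expr → x = -0.01626; check Q = 193.2
Then remove 0.07021 M of B.
Step 3:
                  B         G         D
  init        0.339    0.2256     1.591
  Δ        0.007298    0.0146  -0.02189
  eq         0.3463    0.2402     1.569
  solve Keq expr → x = -0.007298; check Q = 193.2

Direction: reverse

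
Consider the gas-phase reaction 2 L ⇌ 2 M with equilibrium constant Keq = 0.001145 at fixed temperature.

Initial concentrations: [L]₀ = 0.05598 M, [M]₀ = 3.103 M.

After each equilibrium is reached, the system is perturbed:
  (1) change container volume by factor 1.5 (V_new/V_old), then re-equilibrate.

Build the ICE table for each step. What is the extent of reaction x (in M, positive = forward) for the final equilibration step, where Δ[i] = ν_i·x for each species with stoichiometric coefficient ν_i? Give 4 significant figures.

x = 0 M

Q₀ = 3073 vs Keq = 0.001145 ⇒ Q>K, reverse
Step 1:
                   L          M
  Initial    0.05598      3.103
  Change           3         -3
  Equil        3.056     0.1034
  solve Keq expr → x = -1.5; check Q = 0.001145
Then change container volume by factor 1.5 (V_new/V_old).
Step 2:
                   L          M
  Initial      2.037    0.06893
  Change           0          0
  Equil        2.037    0.06893
  solve Keq expr → x = 0; check Q = 0.001145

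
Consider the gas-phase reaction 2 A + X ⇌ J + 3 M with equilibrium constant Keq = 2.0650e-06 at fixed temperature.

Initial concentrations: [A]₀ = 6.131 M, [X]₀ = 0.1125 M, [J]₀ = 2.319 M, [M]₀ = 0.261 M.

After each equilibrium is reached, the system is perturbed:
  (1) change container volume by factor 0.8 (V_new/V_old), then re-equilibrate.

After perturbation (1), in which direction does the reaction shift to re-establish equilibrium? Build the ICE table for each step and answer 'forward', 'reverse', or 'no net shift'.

Q₀ = 0.00975 vs Keq = 2.0650e-06 ⇒ Q>K, reverse
Step 1:
                   A          X          J          M
  I            6.131     0.1125      2.319      0.261
  C           0.1612    0.08061   -0.08061    -0.2418
  E            6.292     0.1931      2.238    0.01918
  solve Keq expr → x = -0.08061; check Q = 2.0650e-06
Then change container volume by factor 0.8 (V_new/V_old).
Step 2:
                   A          X          J          M
  I            7.865     0.2414      2.798    0.02397
  C         0.001132 5.6579e-04 -5.6579e-04  -0.001697
  E            7.866      0.242      2.797    0.02227
  solve Keq expr → x = -5.6579e-04; check Q = 2.0650e-06

Direction: reverse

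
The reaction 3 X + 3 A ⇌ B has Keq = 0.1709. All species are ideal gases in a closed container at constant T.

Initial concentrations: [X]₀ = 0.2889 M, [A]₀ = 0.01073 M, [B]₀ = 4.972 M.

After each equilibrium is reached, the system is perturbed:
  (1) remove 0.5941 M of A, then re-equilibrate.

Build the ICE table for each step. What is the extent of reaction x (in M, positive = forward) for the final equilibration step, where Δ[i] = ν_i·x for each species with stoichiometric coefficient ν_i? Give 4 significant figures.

x = -0.1129 M

Q₀ = 1.6691e+08 vs Keq = 0.1709 ⇒ Q>K, reverse
Step 1:
                  X         A         B
  I          0.2889   0.01073     4.972
  C           1.577     1.577   -0.5257
  E           1.866     1.588     4.446
  solve Keq expr → x = -0.5257; check Q = 0.1709
Then remove 0.5941 M of A.
Step 2:
                  X         A         B
  I           1.866    0.9938     4.446
  C          0.3387    0.3387   -0.1129
  E           2.205     1.332     4.333
  solve Keq expr → x = -0.1129; check Q = 0.1709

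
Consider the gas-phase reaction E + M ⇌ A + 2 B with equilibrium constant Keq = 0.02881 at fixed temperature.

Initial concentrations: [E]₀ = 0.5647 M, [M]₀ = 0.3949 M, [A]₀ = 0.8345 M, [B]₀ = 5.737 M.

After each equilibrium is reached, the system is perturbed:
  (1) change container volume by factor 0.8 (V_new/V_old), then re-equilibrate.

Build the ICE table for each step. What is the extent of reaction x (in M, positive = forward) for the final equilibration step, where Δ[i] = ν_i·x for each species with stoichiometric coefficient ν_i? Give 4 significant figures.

Q₀ = 123.2 vs Keq = 0.02881 ⇒ Q>K, reverse
Step 1:
                    E           M           A           B
  Initial      0.5647      0.3949      0.8345       5.737
  Change       0.8315      0.8315     -0.8315      -1.663
  Equil         1.396       1.226    0.002972       4.074
  solve Keq expr → x = -0.8315; check Q = 0.02881
Then change container volume by factor 0.8 (V_new/V_old).
Step 2:
                    E           M           A           B
  Initial       1.745       1.533    0.003716       5.092
  Change   7.3869e-04  7.3869e-04 -7.3869e-04   -0.001477
  Equil         1.746       1.534    0.002977       5.091
  solve Keq expr → x = -7.3869e-04; check Q = 0.02881

x = -7.3869e-04 M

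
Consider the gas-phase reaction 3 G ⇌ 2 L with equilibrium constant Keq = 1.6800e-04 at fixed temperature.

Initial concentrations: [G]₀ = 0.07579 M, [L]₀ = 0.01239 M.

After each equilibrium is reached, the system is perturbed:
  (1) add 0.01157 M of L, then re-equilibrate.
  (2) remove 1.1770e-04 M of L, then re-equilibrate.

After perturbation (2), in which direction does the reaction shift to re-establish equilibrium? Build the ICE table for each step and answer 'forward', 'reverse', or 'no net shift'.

Q₀ = 0.3526 vs Keq = 1.6800e-04 ⇒ Q>K, reverse
Step 1:
                   G          L
  I          0.07579    0.01239
  C          0.01803   -0.01202
  E          0.09382 3.7245e-04
  solve Keq expr → x = -0.006009; check Q = 1.6800e-04
Then add 0.01157 M of L.
Step 2:
                   G          L
  I          0.09382    0.01194
  C          0.01719   -0.01146
  E            0.111 4.7941e-04
  solve Keq expr → x = -0.005732; check Q = 1.6800e-04
Then remove 1.1770e-04 M of L.
Step 3:
                   G          L
  I            0.111 3.6171e-04
  C       -1.7485e-04 1.1657e-04
  E           0.1108 4.7827e-04
  solve Keq expr → x = 5.8284e-05; check Q = 1.6800e-04

Direction: forward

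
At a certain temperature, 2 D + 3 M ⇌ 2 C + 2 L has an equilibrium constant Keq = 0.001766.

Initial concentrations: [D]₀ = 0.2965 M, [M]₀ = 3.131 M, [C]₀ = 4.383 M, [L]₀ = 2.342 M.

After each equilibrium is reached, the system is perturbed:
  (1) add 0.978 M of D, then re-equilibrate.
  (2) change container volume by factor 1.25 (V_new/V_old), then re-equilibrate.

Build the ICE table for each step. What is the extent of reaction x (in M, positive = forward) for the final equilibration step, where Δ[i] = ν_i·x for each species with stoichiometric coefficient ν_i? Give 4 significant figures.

Q₀ = 39.05 vs Keq = 0.001766 ⇒ Q>K, reverse
Step 1:
                   D          M          C          L
  init        0.2965      3.131      4.383      2.342
  Δ            1.838      2.757     -1.838     -1.838
  eq           2.135      5.888      2.545     0.5037
  solve Keq expr → x = -0.9191; check Q = 0.001766
Then add 0.978 M of D.
Step 2:
                   D          M          C          L
  init         3.113      5.888      2.545     0.5037
  Δ          -0.1317    -0.1976     0.1317     0.1317
  eq           2.981      5.691      2.676     0.6354
  solve Keq expr → x = 0.06585; check Q = 0.001766
Then change container volume by factor 1.25 (V_new/V_old).
Step 3:
                   D          M          C          L
  init         2.385      4.553      2.141     0.5084
  Δ           0.0327    0.04905    -0.0327    -0.0327
  eq           2.418      4.602      2.108     0.4757
  solve Keq expr → x = -0.01635; check Q = 0.001766

x = -0.01635 M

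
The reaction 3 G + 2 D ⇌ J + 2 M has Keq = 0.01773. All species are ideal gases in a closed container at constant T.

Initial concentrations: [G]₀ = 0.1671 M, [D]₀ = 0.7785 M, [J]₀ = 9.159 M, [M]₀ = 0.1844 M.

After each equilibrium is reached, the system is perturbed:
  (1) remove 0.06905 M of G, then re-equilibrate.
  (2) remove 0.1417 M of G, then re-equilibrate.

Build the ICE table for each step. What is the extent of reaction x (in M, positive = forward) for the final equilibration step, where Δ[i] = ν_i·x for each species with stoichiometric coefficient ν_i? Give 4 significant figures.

x = -0.002294 M

Q₀ = 110.1 vs Keq = 0.01773 ⇒ Q>K, reverse
Step 1:
                  G         D         J         M
  I          0.1671    0.7785     9.159    0.1844
  C          0.2591    0.1727  -0.08635   -0.1727
  E          0.4262    0.9512     9.073    0.0117
  solve Keq expr → x = -0.08635; check Q = 0.01773
Then remove 0.06905 M of G.
Step 2:
                  G         D         J         M
  I          0.3571    0.9512     9.073    0.0117
  C        0.003832  0.002555 -0.001277 -0.002555
  E          0.3609    0.9538     9.071  0.009143
  solve Keq expr → x = -0.001277; check Q = 0.01773
Then remove 0.1417 M of G.
Step 3:
                  G         D         J         M
  I          0.2192    0.9538     9.071  0.009143
  C        0.006881  0.004587 -0.002294 -0.004587
  E          0.2261    0.9583     9.069  0.004556
  solve Keq expr → x = -0.002294; check Q = 0.01773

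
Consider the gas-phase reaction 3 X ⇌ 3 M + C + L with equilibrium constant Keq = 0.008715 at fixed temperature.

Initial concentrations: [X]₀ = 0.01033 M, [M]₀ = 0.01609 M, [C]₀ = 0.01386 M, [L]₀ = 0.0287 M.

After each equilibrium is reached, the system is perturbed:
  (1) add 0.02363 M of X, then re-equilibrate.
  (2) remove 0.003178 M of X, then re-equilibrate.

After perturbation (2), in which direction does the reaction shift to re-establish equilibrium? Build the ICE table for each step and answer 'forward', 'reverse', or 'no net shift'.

Q₀ = 0.001503 vs Keq = 0.008715 ⇒ Q<K, forward
Step 1:
                    X           M           C           L
  init        0.01033     0.01609     0.01386      0.0287
  Δ         -0.003184    0.003184    0.001061    0.001061
  eq         0.007146     0.01927     0.01492     0.02976
  solve Keq expr → x = 0.001061; check Q = 0.008715
Then add 0.02363 M of X.
Step 2:
                    X           M           C           L
  init        0.03078     0.01927     0.01492     0.02976
  Δ          -0.01567     0.01567    0.005222    0.005222
  eq          0.01511     0.03494     0.02014     0.03498
  solve Keq expr → x = 0.005222; check Q = 0.008715
Then remove 0.003178 M of X.
Step 3:
                    X           M           C           L
  init        0.01193     0.03494     0.02014     0.03498
  Δ          0.002041   -0.002041 -6.8047e-04 -6.8047e-04
  eq          0.01397      0.0329     0.01946      0.0343
  solve Keq expr → x = -6.8047e-04; check Q = 0.008715

Direction: reverse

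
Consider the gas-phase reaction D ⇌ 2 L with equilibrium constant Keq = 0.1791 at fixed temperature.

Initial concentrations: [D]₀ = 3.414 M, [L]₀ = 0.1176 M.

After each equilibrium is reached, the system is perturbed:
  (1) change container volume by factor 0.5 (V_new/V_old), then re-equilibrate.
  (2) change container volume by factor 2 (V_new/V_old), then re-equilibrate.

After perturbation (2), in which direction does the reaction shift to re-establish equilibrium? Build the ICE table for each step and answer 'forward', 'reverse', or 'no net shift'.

Q₀ = 0.004051 vs Keq = 0.1791 ⇒ Q<K, forward
Step 1:
                    D           L
  I             3.414      0.1176
  C           -0.3138      0.6276
  E               3.1      0.7452
  solve Keq expr → x = 0.3138; check Q = 0.1791
Then change container volume by factor 0.5 (V_new/V_old).
Step 2:
                    D           L
  I               6.2        1.49
  C            0.2094     -0.4189
  E              6.41       1.071
  solve Keq expr → x = -0.2094; check Q = 0.1791
Then change container volume by factor 2 (V_new/V_old).
Step 3:
                    D           L
  I             3.205      0.5357
  C           -0.1047      0.2094
  E               3.1      0.7452
  solve Keq expr → x = 0.1047; check Q = 0.1791

Direction: forward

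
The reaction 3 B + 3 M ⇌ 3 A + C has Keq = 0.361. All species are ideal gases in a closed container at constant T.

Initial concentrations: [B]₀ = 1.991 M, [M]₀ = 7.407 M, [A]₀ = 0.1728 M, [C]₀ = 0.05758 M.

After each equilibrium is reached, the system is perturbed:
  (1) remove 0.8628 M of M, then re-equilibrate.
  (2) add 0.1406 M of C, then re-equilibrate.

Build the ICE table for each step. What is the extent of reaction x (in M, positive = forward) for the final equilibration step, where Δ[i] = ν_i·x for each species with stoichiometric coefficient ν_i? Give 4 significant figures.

Q₀ = 9.2632e-08 vs Keq = 0.361 ⇒ Q<K, forward
Step 1:
                  B         M         A         C
  Initial     1.991     7.407    0.1728   0.05758
  Change     -1.623    -1.623     1.623    0.5411
  Equil      0.3676     5.784     1.796    0.5987
  solve Keq expr → x = 0.5411; check Q = 0.361
Then remove 0.8628 M of M.
Step 2:
                  B         M         A         C
  Initial    0.3676     4.921     1.796    0.5987
  Change    0.04593   0.04593  -0.04593  -0.01531
  Equil      0.4135     4.967      1.75    0.5834
  solve Keq expr → x = -0.01531; check Q = 0.361
Then add 0.1406 M of C.
Step 3:
                  B         M         A         C
  Initial    0.4135     4.967      1.75     0.724
  Change     0.0219    0.0219   -0.0219   -0.0073
  Equil      0.4354     4.989     1.728    0.7167
  solve Keq expr → x = -0.0073; check Q = 0.361

x = -0.0073 M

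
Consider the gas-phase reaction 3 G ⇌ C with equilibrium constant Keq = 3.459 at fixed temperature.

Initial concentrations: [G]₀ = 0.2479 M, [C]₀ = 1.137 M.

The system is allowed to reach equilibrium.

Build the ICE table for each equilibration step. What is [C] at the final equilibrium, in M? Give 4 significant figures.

Q₀ = 74.63 vs Keq = 3.459 ⇒ Q>K, reverse
Step 1:
                   G          C
  I           0.2479      1.137
  C           0.4132    -0.1377
  E           0.6611     0.9993
  solve Keq expr → x = -0.1377; check Q = 3.459

[C]_eq = 0.9993 M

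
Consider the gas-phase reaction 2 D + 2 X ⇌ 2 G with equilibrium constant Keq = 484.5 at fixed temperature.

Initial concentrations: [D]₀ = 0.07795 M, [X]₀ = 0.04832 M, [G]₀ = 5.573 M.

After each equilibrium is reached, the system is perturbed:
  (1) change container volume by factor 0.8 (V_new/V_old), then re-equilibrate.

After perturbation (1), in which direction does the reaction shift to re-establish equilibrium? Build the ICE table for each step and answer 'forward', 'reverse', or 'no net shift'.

Direction: forward

Q₀ = 2.1892e+06 vs Keq = 484.5 ⇒ Q>K, reverse
Step 1:
                  D         X         G
  I         0.07795   0.04832     5.573
  C          0.4209    0.4209   -0.4209
  E          0.4988    0.4692     5.152
  solve Keq expr → x = -0.2104; check Q = 484.5
Then change container volume by factor 0.8 (V_new/V_old).
Step 2:
                  D         X         G
  I          0.6236    0.5865      6.44
  C        -0.06125  -0.06125   0.06125
  E          0.5623    0.5253     6.501
  solve Keq expr → x = 0.03062; check Q = 484.5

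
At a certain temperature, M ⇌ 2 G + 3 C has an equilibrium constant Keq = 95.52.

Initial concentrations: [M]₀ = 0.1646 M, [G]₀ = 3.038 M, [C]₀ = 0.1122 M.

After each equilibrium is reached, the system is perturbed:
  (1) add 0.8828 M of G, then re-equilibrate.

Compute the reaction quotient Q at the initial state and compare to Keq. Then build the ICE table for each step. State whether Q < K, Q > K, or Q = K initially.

Q₀ = 0.0792; Q < K (proceeds forward)

Q₀ = 0.0792 vs Keq = 95.52 ⇒ Q<K, forward
Step 1:
                    M           G           C
  init         0.1646       3.038      0.1122
  Δ           -0.1455      0.2909      0.4364
  eq          0.01915       3.329      0.5486
  solve Keq expr → x = 0.1455; check Q = 95.52
Then add 0.8828 M of G.
Step 2:
                    M           G           C
  init        0.01915       4.212      0.5486
  Δ          0.007629    -0.01526    -0.02289
  eq          0.02678       4.196      0.5257
  solve Keq expr → x = -0.007629; check Q = 95.52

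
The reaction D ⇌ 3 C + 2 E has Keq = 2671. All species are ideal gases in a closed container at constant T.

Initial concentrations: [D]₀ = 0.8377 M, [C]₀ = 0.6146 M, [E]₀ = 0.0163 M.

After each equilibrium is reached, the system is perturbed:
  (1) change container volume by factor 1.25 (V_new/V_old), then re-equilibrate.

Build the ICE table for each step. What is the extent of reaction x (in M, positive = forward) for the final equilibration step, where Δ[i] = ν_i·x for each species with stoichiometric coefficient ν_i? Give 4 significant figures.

x = 0.01252 M

Q₀ = 7.3632e-05 vs Keq = 2671 ⇒ Q<K, forward
Step 1:
                  D         C         E
  I          0.8377    0.6146    0.0163
  C         -0.8095     2.428     1.619
  E         0.02821     3.043     1.635
  solve Keq expr → x = 0.8095; check Q = 2671
Then change container volume by factor 1.25 (V_new/V_old).
Step 2:
                  D         C         E
  I         0.02257     2.434     1.308
  C        -0.01252   0.03755   0.02503
  E         0.01005     2.472     1.333
  solve Keq expr → x = 0.01252; check Q = 2671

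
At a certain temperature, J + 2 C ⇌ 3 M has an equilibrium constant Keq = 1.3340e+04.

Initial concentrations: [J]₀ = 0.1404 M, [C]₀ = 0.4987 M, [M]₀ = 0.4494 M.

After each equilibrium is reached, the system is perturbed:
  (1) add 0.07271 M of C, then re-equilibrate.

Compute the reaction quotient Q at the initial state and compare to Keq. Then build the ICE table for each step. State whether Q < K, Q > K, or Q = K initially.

Q₀ = 2.599; Q < K (proceeds forward)

Q₀ = 2.599 vs Keq = 1.3340e+04 ⇒ Q<K, forward
Step 1:
                  J         C         M
  I          0.1404    0.4987    0.4494
  C         -0.1394   -0.2788    0.4182
  E        0.001012    0.2199    0.8676
  solve Keq expr → x = 0.1394; check Q = 1.3340e+04
Then add 0.07271 M of C.
Step 2:
                  J         C         M
  I        0.001012    0.2926    0.8676
  C       -4.3444e-04 -8.6888e-04  0.001303
  E       5.7761e-04    0.2918    0.8689
  solve Keq expr → x = 4.3444e-04; check Q = 1.3340e+04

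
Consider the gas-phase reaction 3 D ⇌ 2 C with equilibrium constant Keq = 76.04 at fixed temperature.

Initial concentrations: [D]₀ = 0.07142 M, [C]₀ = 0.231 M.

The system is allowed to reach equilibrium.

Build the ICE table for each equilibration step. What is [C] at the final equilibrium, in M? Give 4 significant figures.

[C]_eq = 0.2211 M

Q₀ = 146.5 vs Keq = 76.04 ⇒ Q>K, reverse
Step 1:
                   D          C
  I          0.07142      0.231
  C          0.01488  -0.009921
  E           0.0863     0.2211
  solve Keq expr → x = -0.00496; check Q = 76.04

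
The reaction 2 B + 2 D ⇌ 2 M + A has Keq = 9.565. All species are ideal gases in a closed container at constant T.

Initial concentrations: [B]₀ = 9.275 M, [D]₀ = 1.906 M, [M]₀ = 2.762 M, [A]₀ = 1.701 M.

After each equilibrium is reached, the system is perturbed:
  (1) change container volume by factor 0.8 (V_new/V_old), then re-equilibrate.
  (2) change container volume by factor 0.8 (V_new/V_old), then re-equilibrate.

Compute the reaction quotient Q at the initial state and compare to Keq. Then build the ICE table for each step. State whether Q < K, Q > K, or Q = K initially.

Q₀ = 0.04152; Q < K (proceeds forward)

Q₀ = 0.04152 vs Keq = 9.565 ⇒ Q<K, forward
Step 1:
                   B          D          M          A
  I            9.275      1.906      2.762      1.701
  C           -1.614     -1.614      1.614     0.8068
  E            7.661     0.2924      4.376      2.508
  solve Keq expr → x = 0.8068; check Q = 9.565
Then change container volume by factor 0.8 (V_new/V_old).
Step 2:
                   B          D          M          A
  I            9.577     0.3655      5.469      3.135
  C         -0.03444   -0.03444    0.03444    0.01722
  E            9.542     0.3311      5.504      3.152
  solve Keq expr → x = 0.01722; check Q = 9.565
Then change container volume by factor 0.8 (V_new/V_old).
Step 3:
                   B          D          M          A
  I            11.93     0.4139       6.88       3.94
  C         -0.03941   -0.03941    0.03941     0.0197
  E            11.89     0.3745      6.919       3.96
  solve Keq expr → x = 0.0197; check Q = 9.565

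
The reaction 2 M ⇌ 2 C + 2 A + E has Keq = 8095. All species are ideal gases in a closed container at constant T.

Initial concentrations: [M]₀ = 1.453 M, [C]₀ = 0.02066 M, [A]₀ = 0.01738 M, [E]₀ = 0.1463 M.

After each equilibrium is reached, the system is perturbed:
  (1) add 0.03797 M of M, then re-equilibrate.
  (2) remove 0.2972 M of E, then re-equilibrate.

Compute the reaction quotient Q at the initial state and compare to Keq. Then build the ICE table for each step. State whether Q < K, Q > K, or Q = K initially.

Q₀ = 8.9346e-09 vs Keq = 8095 ⇒ Q<K, forward
Step 1:
                    M           C           A           E
  I             1.453     0.02066     0.01738      0.1463
  C            -1.431       1.431       1.431      0.7156
  E            0.0217       1.452       1.449      0.8619
  solve Keq expr → x = 0.7156; check Q = 8095
Then add 0.03797 M of M.
Step 2:
                    M           C           A           E
  I           0.05967       1.452       1.449      0.8619
  C          -0.03662     0.03662     0.03662     0.01831
  E           0.02306       1.489       1.485      0.8803
  solve Keq expr → x = 0.01831; check Q = 8095
Then remove 0.2972 M of E.
Step 3:
                    M           C           A           E
  I           0.02306       1.489       1.485      0.5831
  C         -0.004153    0.004153    0.004153    0.002077
  E            0.0189       1.493       1.489      0.5851
  solve Keq expr → x = 0.002077; check Q = 8095

Q₀ = 8.9346e-09; Q < K (proceeds forward)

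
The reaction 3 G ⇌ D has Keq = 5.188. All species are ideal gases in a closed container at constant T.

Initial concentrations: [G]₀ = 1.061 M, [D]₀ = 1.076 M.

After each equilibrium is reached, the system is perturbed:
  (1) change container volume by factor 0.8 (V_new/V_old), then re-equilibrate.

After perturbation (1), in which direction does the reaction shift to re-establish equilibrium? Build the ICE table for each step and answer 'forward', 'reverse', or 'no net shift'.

Q₀ = 0.9009 vs Keq = 5.188 ⇒ Q<K, forward
Step 1:
                  G         D
  init        1.061     1.076
  Δ         -0.4431    0.1477
  eq         0.6179     1.224
  solve Keq expr → x = 0.1477; check Q = 5.188
Then change container volume by factor 0.8 (V_new/V_old).
Step 2:
                  G         D
  init       0.7723      1.53
  Δ         -0.1019   0.03396
  eq         0.6705     1.564
  solve Keq expr → x = 0.03396; check Q = 5.188

Direction: forward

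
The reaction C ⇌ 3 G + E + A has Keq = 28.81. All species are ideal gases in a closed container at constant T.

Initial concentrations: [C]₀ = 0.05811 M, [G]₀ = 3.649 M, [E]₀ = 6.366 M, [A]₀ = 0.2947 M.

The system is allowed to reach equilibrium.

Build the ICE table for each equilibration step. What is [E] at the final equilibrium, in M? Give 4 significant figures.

Q₀ = 1569 vs Keq = 28.81 ⇒ Q>K, reverse
Step 1:
                   C          G          E          A
  Initial    0.05811      3.649      6.366     0.2947
  Change      0.2392    -0.7176    -0.2392    -0.2392
  Equil       0.2973      2.931      6.127     0.0555
  solve Keq expr → x = -0.2392; check Q = 28.81

[E]_eq = 6.127 M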